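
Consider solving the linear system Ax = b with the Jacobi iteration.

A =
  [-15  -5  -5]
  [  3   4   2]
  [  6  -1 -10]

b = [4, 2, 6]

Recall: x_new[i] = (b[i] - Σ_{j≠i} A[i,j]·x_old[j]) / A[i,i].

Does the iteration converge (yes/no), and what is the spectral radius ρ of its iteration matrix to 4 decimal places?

yes, ρ = 0.5000

A = D + L + U where D = diag(-15, 4, -10).
Jacobi: T = -D⁻¹(L+U), T[0,2] = -(-5)/(-15) = -0.3333; T[0,0] = 0.
  T[0,:] = [+0.0000  -0.3333  -0.3333]
  T[1,:] = [-0.7500  +0.0000  -0.5000]
  T[2,:] = [+0.6000  -0.1000  +0.0000]
|eigenvalues of T|: 0.5000, 0.3873, 0.3873.
ρ(T) = max|λ| = 0.5000; 0.5000 < 1: convergent.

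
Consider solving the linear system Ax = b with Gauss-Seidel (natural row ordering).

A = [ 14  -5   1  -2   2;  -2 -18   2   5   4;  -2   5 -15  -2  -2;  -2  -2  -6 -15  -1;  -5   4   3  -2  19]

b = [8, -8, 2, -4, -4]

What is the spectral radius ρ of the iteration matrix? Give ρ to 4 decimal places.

A = D + L + U where D = diag(14, -18, -15, -15, 19).
Gauss-Seidel: T = -(D+L)⁻¹U, row 0 first, T[0,1] = -(-5)/(14) = +0.3571; later rows by forward substitution.
  T[0,:] = [+0.0000, +0.3571, -0.0714, +0.1429, -0.1429]
  T[1,:] = [+0.0000, -0.0397, +0.1190, +0.2619, +0.2381]
  T[2,:] = [+0.0000, -0.0608, +0.0492, -0.0651, -0.0349]
  T[3,:] = [+0.0000, -0.0180, -0.0260, -0.0279, -0.0654]
  T[4,:] = [+0.0000, +0.1101, -0.0544, -0.0102, -0.0891]
eigenvalue magnitudes: 0.2354, 0.0836, 0.0836, 0.0565, 0.0000.
spectral radius ρ = 0.2354; 0.2354 < 1, so it converges for any x₀.

0.2354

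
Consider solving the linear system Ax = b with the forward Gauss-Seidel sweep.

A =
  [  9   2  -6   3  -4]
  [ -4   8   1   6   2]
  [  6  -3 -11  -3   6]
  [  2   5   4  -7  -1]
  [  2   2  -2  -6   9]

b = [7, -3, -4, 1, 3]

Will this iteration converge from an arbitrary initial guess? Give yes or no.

A = D + L + U where D = diag(9, 8, -11, -7, 9).
T_GS = -(D+L)⁻¹U: row 0 first, T[0,1] = -(2)/(9) = -0.2222; later rows by forward substitution.
  T[0,:] = [+0.0000, -0.2222, +0.6667, -0.3333, +0.4444]
  T[1,:] = [+0.0000, -0.1111, +0.2083, -0.9167, -0.0278]
  T[2,:] = [+0.0000, -0.0909, +0.3068, -0.2045, +0.7955]
  T[3,:] = [+0.0000, -0.1948, +0.5146, -0.8669, +0.4188]
  T[4,:] = [+0.0000, -0.0760, +0.2168, -0.3456, +0.3634]
|roots of det(T-λI)|: 0.9292, 0.5354, 0.0912, 0.0053, 0.0000.
ρ = 0.9292; 0.9292 < 1 ⇒ converges.

yes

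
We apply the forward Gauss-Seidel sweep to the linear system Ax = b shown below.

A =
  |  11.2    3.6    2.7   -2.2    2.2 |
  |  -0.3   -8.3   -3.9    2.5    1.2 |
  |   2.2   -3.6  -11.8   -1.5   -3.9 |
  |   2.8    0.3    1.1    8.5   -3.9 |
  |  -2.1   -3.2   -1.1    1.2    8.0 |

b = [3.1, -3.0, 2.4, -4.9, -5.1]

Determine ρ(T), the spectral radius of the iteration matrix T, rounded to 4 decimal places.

0.5218

Diagonal D = diag(11.2, -8.3, -11.8, 8.5, 8); L, U strict lower/upper.
T_GS = -(D+L)⁻¹U: row 0 first, T[0,1] = -(3.6)/(11.2) = -0.3214; later rows by forward substitution.
  T[0,:] = [+0.0000, -0.3214, -0.2411, +0.1964, -0.1964]
  T[1,:] = [+0.0000, +0.0116, -0.4612, +0.2941, +0.1517]
  T[2,:] = [+0.0000, -0.0635, +0.0957, -0.1802, -0.4134]
  T[3,:] = [+0.0000, +0.1137, +0.0833, -0.0518, +0.5717]
  T[4,:] = [+0.0000, -0.1055, -0.2471, +0.1522, -0.1335]
|roots of det(T-λI)|: 0.5218, 0.4215, 0.1144, 0.0919, 0.0000.
ρ = 0.5218; 0.5218 < 1 ⇒ converges.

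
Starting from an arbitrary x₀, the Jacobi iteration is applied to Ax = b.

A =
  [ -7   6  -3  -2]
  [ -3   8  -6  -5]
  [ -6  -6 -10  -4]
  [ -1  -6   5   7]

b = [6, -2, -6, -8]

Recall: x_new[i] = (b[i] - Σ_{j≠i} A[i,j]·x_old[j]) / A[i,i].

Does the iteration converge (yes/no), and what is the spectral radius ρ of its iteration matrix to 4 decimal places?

Let D = diag(-7, 8, -10, 7); L, U the strict triangles.
Jacobi T = -D⁻¹(L+U): T[2,3] = -(-4)/(-10) = -0.4000; T[2,2] = 0.
  T[0,:] = [+0.0000 +0.8571 -0.4286 -0.2857]
  T[1,:] = [+0.3750 +0.0000 +0.7500 +0.6250]
  T[2,:] = [-0.6000 -0.6000 +0.0000 -0.4000]
  T[3,:] = [+0.1429 +0.8571 -0.7143 +0.0000]
eigenvalue magnitudes: 1.1476, 0.7328, 0.3221, 0.3221.
ρ(T) = max|λ| = 1.1476; 1.1476 > 1: divergent.

no, ρ = 1.1476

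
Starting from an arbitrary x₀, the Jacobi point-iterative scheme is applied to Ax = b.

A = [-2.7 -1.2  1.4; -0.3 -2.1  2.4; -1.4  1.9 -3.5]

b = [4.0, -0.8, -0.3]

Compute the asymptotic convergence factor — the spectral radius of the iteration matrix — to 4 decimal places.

0.8215

Diagonal D = diag(-2.7, -2.1, -3.5); L, U strict lower/upper.
Jacobi: T = -D⁻¹(L+U), T[0,1] = -(-1.2)/(-2.7) = -0.4444; T[0,0] = 0.
  T[0,:] = [+0.0000 -0.4444 +0.5185]
  T[1,:] = [-0.1429 +0.0000 +1.1429]
  T[2,:] = [-0.4000 +0.5429 +0.0000]
moduli |λ_i(T)| = 0.8215, 0.4454, 0.4454.
spectral radius ρ = 0.8215; 0.8215 < 1: convergent.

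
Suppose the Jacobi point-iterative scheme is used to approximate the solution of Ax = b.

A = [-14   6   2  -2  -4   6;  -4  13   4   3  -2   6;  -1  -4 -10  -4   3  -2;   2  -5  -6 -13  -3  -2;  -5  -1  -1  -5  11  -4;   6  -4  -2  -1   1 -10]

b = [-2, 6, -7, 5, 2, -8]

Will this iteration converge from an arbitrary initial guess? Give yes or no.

Write A = D+L+U with D = diag(-14, 13, -10, -13, 11, -10).
Jacobi T = -D⁻¹(L+U): T[4,0] = -(-5)/(11) = +0.4545; T[4,4] = 0.
  T[0,:] = [+0.0000, +0.4286, +0.1429, -0.1429, -0.2857, +0.4286]
  T[1,:] = [+0.3077, +0.0000, -0.3077, -0.2308, +0.1538, -0.4615]
  T[2,:] = [-0.1000, -0.4000, +0.0000, -0.4000, +0.3000, -0.2000]
  T[3,:] = [+0.1538, -0.3846, -0.4615, +0.0000, -0.2308, -0.1538]
  T[4,:] = [+0.4545, +0.0909, +0.0909, +0.4545, +0.0000, +0.3636]
  T[5,:] = [+0.6000, -0.4000, -0.2000, -0.1000, +0.1000, +0.0000]
|roots of det(T-λI)|: 1.1934, 0.4804, 0.4804, 0.4177, 0.4177, 0.1079.
ρ = 1.1934; 1.1934 > 1, so it fails to converge.

no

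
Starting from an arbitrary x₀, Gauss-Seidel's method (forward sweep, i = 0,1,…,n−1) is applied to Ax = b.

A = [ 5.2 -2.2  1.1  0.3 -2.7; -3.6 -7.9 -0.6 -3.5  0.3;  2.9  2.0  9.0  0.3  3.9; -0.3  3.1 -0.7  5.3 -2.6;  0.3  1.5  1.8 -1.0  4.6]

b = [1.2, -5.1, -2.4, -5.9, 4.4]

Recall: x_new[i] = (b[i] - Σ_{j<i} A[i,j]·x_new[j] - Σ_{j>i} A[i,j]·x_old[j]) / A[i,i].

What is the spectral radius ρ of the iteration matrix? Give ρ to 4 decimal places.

0.5219

Let D = diag(5.2, -7.9, 9, 5.3, 4.6); L, U the strict triangles.
Gauss-Seidel: T = -(D+L)⁻¹U, row 0 first, T[0,3] = -(0.3)/(5.2) = -0.0577; later rows by forward substitution.
  T[0,:] = [+0.0000 +0.4231 -0.2115 -0.0577 +0.5192]
  T[1,:] = [+0.0000 -0.1928 +0.0204 -0.4167 -0.1986]
  T[2,:] = [+0.0000 -0.0935 +0.0636 +0.0779 -0.5565]
  T[3,:] = [+0.0000 +0.1244 -0.0155 +0.2508 +0.5626]
  T[4,:] = [+0.0000 +0.0989 -0.0211 +0.1637 +0.3710]
moduli |λ_i(T)| = 0.5219, 0.1297, 0.1052, 0.0048, 0.0000.
ρ = 0.5219; 0.5219 < 1: convergent.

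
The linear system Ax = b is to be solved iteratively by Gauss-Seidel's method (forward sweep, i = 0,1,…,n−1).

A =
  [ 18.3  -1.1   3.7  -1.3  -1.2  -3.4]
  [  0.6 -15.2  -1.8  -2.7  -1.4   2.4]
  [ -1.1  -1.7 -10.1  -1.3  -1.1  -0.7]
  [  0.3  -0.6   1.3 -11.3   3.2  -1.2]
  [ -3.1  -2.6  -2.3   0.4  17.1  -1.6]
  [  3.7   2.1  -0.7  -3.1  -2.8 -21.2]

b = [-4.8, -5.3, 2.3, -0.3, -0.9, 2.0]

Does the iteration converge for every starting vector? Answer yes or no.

yes

A = D + L + U where D = diag(18.3, -15.2, -10.1, -11.3, 17.1, -21.2).
GS T = -(D+L)⁻¹U: row 0 first, T[0,5] = -(-3.4)/(18.3) = +0.1858; later rows by forward substitution.
  T[0,:] = [+0.0000 +0.0601 -0.2022 +0.0710 +0.0656 +0.1858]
  T[1,:] = [+0.0000 +0.0024 -0.1264 -0.1748 -0.0895 +0.1652]
  T[2,:] = [+0.0000 -0.0069 +0.0433 -0.1070 -0.1010 -0.1174]
  T[3,:] = [+0.0000 +0.0007 +0.0063 -0.0011 +0.2781 -0.1235]
  T[4,:] = [+0.0000 +0.0103 -0.0502 -0.0281 -0.0218 +0.1395]
  T[5,:] = [+0.0000 +0.0095 -0.0435 +0.0025 -0.0319 +0.0523]
|eigenvalues of T|: 0.1705, 0.1217, 0.1217, 0.0410, 0.0410, 0.0000.
ρ(T) = max|λ| = 0.1705; 0.1705 < 1 ⇒ converges.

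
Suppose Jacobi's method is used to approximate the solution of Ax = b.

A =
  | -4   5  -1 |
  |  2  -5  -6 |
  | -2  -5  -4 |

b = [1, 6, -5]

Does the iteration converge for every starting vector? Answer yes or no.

Let D = diag(-4, -5, -4); L, U the strict triangles.
Jacobi T = -D⁻¹(L+U): T[0,2] = -(-1)/(-4) = -0.2500; T[0,0] = 0.
  T[0,:] = [+0.0000 +1.2500 -0.2500]
  T[1,:] = [+0.4000 +0.0000 -1.2000]
  T[2,:] = [-0.5000 -1.2500 +0.0000]
|roots of det(T-λI)|: 1.6314, 1.1748, 0.4565.
ρ = 1.6314; 1.6314 > 1, so it fails to converge.

no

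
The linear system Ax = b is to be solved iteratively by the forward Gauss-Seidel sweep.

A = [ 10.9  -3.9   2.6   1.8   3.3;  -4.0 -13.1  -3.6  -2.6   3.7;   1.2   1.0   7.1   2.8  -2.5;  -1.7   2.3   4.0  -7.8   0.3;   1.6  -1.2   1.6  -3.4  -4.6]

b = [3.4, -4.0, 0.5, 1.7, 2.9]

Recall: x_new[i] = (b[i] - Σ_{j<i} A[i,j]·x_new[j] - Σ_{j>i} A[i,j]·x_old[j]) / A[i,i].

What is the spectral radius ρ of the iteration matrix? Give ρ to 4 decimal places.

A = D + L + U where D = diag(10.9, -13.1, 7.1, -7.8, -4.6).
T_GS = -(D+L)⁻¹U: row 0 first, T[0,3] = -(1.8)/(10.9) = -0.1651; later rows by forward substitution.
  T[0,:] = [+0.0000  +0.3578  -0.2385  -0.1651  -0.3028]
  T[1,:] = [+0.0000  -0.1093  -0.2020  -0.1480  +0.3749]
  T[2,:] = [+0.0000  -0.0451  +0.0688  -0.3456  +0.3505]
  T[3,:] = [+0.0000  -0.1333  +0.0277  -0.1849  +0.3947]
  T[4,:] = [+0.0000  +0.2358  -0.0268  -0.0024  -0.3729]
eigenvalue magnitudes: 0.6654, 0.1739, 0.1739, 0.0258, 0.0000.
ρ(T) = max|λ| = 0.6654; 0.6654 < 1 ⇒ converges.

0.6654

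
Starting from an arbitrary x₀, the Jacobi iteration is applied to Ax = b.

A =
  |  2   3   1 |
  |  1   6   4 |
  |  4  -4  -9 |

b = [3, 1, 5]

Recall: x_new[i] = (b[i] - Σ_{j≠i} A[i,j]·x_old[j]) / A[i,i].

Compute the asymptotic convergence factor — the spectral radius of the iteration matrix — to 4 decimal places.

Write A = D+L+U with D = diag(2, 6, -9).
Jacobi T = -D⁻¹(L+U): T[2,1] = -(-4)/(-9) = -0.4444; T[2,2] = 0.
  T[0,:] = [+0.0000, -1.5000, -0.5000]
  T[1,:] = [-0.1667, +0.0000, -0.6667]
  T[2,:] = [+0.4444, -0.4444, +0.0000]
|λ(T)| sorted: 0.8855, 0.6783, 0.6783.
ρ = 0.8855; 0.8855 < 1: convergent.

0.8855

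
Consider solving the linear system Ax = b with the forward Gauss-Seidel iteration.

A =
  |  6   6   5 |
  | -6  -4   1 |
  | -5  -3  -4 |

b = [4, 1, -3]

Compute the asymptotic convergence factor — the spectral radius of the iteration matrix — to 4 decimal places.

Let D = diag(6, -4, -4); L, U the strict triangles.
GS T = -(D+L)⁻¹U: row 0 first, T[0,2] = -(5)/(6) = -0.8333; later rows by forward substitution.
  T[0,:] = [+0.0000 -1.0000 -0.8333]
  T[1,:] = [+0.0000 +1.5000 +1.5000]
  T[2,:] = [+0.0000 +0.1250 -0.0833]
eigenvalue magnitudes: 1.6107, 0.1940, 0.0000.
ρ = 1.6107; 1.6107 > 1 ⇒ diverges.

1.6107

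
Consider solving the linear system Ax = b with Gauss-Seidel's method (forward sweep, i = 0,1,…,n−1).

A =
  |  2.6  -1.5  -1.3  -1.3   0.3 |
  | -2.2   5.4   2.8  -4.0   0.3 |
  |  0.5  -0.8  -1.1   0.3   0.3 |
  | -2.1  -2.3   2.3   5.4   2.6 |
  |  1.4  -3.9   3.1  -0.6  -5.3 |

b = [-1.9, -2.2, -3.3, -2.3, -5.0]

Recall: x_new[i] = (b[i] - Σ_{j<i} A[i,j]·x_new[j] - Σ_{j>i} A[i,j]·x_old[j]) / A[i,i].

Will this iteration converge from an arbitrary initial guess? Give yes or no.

no

Let D = diag(2.6, 5.4, -1.1, 5.4, -5.3); L, U the strict triangles.
GS T = -(D+L)⁻¹U: row 0 first, T[0,1] = -(-1.5)/(2.6) = +0.5769; later rows by forward substitution.
  T[0,:] = [+0.0000, +0.5769, +0.5000, +0.5000, -0.1154]
  T[1,:] = [+0.0000, +0.2350, -0.3148, +0.9444, -0.1026]
  T[2,:] = [+0.0000, +0.0913, +0.4562, -0.1869, +0.2949]
  T[3,:] = [+0.0000, +0.2856, -0.1340, +0.6763, -0.6956]
  T[4,:] = [+0.0000, +0.0005, +0.6457, -0.7488, +0.2962]
|roots of det(T-λI)|: 1.5148, 0.5392, 0.4204, 0.0302, 0.0000.
ρ(T) = max|λ| = 1.5148; 1.5148 > 1: divergent.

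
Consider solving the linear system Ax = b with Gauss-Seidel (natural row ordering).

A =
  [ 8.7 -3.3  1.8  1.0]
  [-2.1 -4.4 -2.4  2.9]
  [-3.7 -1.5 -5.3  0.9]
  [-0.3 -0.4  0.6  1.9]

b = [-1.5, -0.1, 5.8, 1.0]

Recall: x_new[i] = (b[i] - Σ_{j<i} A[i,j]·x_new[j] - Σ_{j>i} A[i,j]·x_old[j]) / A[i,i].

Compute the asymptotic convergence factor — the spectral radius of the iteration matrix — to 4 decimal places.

0.5368

Write A = D+L+U with D = diag(8.7, -4.4, -5.3, 1.9).
T_GS = -(D+L)⁻¹U: row 0 first, T[0,3] = -(1)/(8.7) = -0.1149; later rows by forward substitution.
  T[0,:] = [+0.0000  +0.3793  -0.2069  -0.1149]
  T[1,:] = [+0.0000  -0.1810  -0.4467  +0.7139]
  T[2,:] = [+0.0000  -0.2136  +0.2709  +0.0480]
  T[3,:] = [+0.0000  +0.0892  -0.2122  +0.1170]
|λ(T)| sorted: 0.5368, 0.3588, 0.0288, 0.0000.
ρ(T) = max|λ| = 0.5368; 0.5368 < 1: convergent.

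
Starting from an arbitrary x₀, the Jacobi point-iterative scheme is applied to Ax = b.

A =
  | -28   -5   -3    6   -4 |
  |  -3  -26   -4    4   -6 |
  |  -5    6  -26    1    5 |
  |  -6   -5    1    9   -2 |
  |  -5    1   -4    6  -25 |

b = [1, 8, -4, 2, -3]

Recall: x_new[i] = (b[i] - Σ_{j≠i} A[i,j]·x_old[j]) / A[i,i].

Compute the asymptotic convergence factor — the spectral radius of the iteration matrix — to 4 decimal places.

A = D + L + U where D = diag(-28, -26, -26, 9, -25).
Jacobi: T = -D⁻¹(L+U), T[0,1] = -(-5)/(-28) = -0.1786; T[0,0] = 0.
  T[0,:] = [+0.0000, -0.1786, -0.1071, +0.2143, -0.1429]
  T[1,:] = [-0.1154, +0.0000, -0.1538, +0.1538, -0.2308]
  T[2,:] = [-0.1923, +0.2308, +0.0000, +0.0385, +0.1923]
  T[3,:] = [+0.6667, +0.5556, -0.1111, +0.0000, +0.2222]
  T[4,:] = [-0.2000, +0.0400, -0.1600, +0.2400, +0.0000]
|eigenvalues of T|: 0.6906, 0.3540, 0.2751, 0.2751, 0.0347.
ρ(T) = max|λ| = 0.6906; 0.6906 < 1 ⇒ converges.

0.6906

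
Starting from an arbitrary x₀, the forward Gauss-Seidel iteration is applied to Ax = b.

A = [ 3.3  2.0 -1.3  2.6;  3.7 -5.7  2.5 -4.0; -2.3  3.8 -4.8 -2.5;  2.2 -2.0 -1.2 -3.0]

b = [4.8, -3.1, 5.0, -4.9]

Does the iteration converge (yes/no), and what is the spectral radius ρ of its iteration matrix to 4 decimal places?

no, ρ = 1.2655

A = D + L + U where D = diag(3.3, -5.7, -4.8, -3).
GS T = -(D+L)⁻¹U: row 0 first, T[0,3] = -(2.6)/(3.3) = -0.7879; later rows by forward substitution.
  T[0,:] = [+0.0000 -0.6061 +0.3939 -0.7879]
  T[1,:] = [+0.0000 -0.3934 +0.6943 -1.2132]
  T[2,:] = [+0.0000 -0.0210 +0.3609 -1.1037]
  T[3,:] = [+0.0000 -0.1738 -0.3183 +0.6725]
moduli |λ_i(T)| = 1.2655, 0.4454, 0.1801, 0.0000.
ρ = 1.2655; 1.2655 > 1, so it fails to converge.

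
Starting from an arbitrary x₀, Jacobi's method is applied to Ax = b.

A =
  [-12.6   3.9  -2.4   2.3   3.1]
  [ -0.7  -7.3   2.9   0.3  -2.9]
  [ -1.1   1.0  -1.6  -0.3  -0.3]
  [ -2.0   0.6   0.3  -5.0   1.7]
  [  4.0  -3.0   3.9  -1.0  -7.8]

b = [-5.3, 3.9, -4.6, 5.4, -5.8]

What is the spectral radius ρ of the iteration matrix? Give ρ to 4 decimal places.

Let D = diag(-12.6, -7.3, -1.6, -5, -7.8); L, U the strict triangles.
Jacobi: T = -D⁻¹(L+U), T[4,0] = -(4)/(-7.8) = +0.5128; T[4,4] = 0.
  T[0,:] = [+0.0000  +0.3095  -0.1905  +0.1825  +0.2460]
  T[1,:] = [-0.0959  +0.0000  +0.3973  +0.0411  -0.3973]
  T[2,:] = [-0.6875  +0.6250  +0.0000  -0.1875  -0.1875]
  T[3,:] = [-0.4000  +0.1200  +0.0600  +0.0000  +0.3400]
  T[4,:] = [+0.5128  -0.3846  +0.5000  -0.1282  +0.0000]
moduli |λ_i(T)| = 0.9313, 0.5211, 0.5211, 0.3246, 0.3246.
ρ = 0.9313; 0.9313 < 1, so it converges for any x₀.

0.9313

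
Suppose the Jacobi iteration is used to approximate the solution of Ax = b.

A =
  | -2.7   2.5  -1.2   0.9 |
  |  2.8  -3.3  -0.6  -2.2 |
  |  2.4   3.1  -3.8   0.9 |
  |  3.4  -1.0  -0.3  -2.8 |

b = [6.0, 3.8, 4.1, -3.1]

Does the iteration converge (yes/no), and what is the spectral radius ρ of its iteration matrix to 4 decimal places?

Let D = diag(-2.7, -3.3, -3.8, -2.8); L, U the strict triangles.
Jacobi T = -D⁻¹(L+U): T[1,2] = -(-0.6)/(-3.3) = -0.1818; T[1,1] = 0.
  T[0,:] = [+0.0000  +0.9259  -0.4444  +0.3333]
  T[1,:] = [+0.8485  +0.0000  -0.1818  -0.6667]
  T[2,:] = [+0.6316  +0.8158  +0.0000  +0.2368]
  T[3,:] = [+1.2143  -0.3571  -0.1071  +0.0000]
|eigenvalues of T|: 1.4533, 0.8257, 0.8257, 0.4587.
ρ = 1.4533; 1.4533 > 1, so it fails to converge.

no, ρ = 1.4533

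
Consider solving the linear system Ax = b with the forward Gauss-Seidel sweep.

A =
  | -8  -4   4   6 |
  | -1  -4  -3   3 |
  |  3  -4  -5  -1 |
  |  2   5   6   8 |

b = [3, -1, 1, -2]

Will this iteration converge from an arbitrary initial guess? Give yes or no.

Write A = D+L+U with D = diag(-8, -4, -5, 8).
GS T = -(D+L)⁻¹U: row 0 first, T[0,1] = -(-4)/(-8) = -0.5000; later rows by forward substitution.
  T[0,:] = [+0.0000 -0.5000 +0.5000 +0.7500]
  T[1,:] = [+0.0000 +0.1250 -0.8750 +0.5625]
  T[2,:] = [+0.0000 -0.4000 +1.0000 -0.2000]
  T[3,:] = [+0.0000 +0.3469 -0.3281 -0.3891]
|λ(T)| sorted: 1.4034, 0.6468, 0.0207, 0.0000.
spectral radius ρ = 1.4034; 1.4034 > 1, so it fails to converge.

no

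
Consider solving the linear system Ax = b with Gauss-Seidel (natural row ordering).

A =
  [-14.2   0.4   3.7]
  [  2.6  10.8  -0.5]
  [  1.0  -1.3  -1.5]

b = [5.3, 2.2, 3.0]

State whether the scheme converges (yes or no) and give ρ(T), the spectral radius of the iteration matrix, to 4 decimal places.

Let D = diag(-14.2, 10.8, -1.5); L, U the strict triangles.
GS T = -(D+L)⁻¹U: row 0 first, T[0,2] = -(3.7)/(-14.2) = +0.2606; later rows by forward substitution.
  T[0,:] = [+0.0000, +0.0282, +0.2606]
  T[1,:] = [+0.0000, -0.0068, -0.0164]
  T[2,:] = [+0.0000, +0.0247, +0.1879]
|roots of det(T-λI)|: 0.1858, 0.0047, 0.0000.
ρ = 0.1858; 0.1858 < 1 ⇒ converges.

yes, ρ = 0.1858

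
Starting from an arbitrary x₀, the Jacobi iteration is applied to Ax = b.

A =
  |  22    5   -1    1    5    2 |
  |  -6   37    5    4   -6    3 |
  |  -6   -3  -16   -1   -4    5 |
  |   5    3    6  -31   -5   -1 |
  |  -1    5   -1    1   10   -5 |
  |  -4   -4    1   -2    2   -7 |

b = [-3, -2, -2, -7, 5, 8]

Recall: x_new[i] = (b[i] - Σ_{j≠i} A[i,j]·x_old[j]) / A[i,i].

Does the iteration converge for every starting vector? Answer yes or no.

yes

A = D + L + U where D = diag(22, 37, -16, -31, 10, -7).
Jacobi T = -D⁻¹(L+U): T[1,5] = -(3)/(37) = -0.0811; T[1,1] = 0.
  T[0,:] = [+0.0000 -0.2273 +0.0455 -0.0455 -0.2273 -0.0909]
  T[1,:] = [+0.1622 +0.0000 -0.1351 -0.1081 +0.1622 -0.0811]
  T[2,:] = [-0.3750 -0.1875 +0.0000 -0.0625 -0.2500 +0.3125]
  T[3,:] = [+0.1613 +0.0968 +0.1935 +0.0000 -0.1613 -0.0323]
  T[4,:] = [+0.1000 -0.5000 +0.1000 -0.1000 +0.0000 +0.5000]
  T[5,:] = [-0.5714 -0.5714 +0.1429 -0.2857 +0.2857 +0.0000]
|roots of det(T-λI)|: 0.6336, 0.4797, 0.3913, 0.3913, 0.2450, 0.2450.
ρ(T) = max|λ| = 0.6336; 0.6336 < 1 ⇒ converges.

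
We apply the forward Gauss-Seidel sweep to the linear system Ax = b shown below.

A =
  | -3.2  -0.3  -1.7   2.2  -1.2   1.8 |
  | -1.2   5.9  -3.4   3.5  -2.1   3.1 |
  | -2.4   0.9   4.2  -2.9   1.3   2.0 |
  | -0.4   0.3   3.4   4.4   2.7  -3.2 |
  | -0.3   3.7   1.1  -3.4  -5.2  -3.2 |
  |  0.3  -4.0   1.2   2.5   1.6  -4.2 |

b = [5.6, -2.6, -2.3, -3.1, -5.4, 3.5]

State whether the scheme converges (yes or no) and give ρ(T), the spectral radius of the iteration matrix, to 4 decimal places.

A = D + L + U where D = diag(-3.2, 5.9, 4.2, 4.4, -5.2, -4.2).
GS T = -(D+L)⁻¹U: row 0 first, T[0,3] = -(2.2)/(-3.2) = +0.6875; later rows by forward substitution.
  T[0,:] = [+0.0000 -0.0938 -0.5312 +0.6875 -0.3750 +0.5625]
  T[1,:] = [+0.0000 -0.0191 +0.4682 -0.4534 +0.2797 -0.4110]
  T[2,:] = [+0.0000 -0.0495 -0.4039 +1.1805 -0.5837 -0.0667]
  T[3,:] = [+0.0000 +0.0310 +0.2319 -0.8188 -0.2157 +0.8580]
  T[4,:] = [+0.0000 -0.0389 +0.1267 +0.4228 +0.2382 -1.5154]
  T[5,:] = [+0.0000 +0.0010 -0.4130 +0.4919 -0.4976 +0.3460]
|eigenvalues of T|: 1.5897, 0.9086, 0.3192, 0.2881, 0.0076, 0.0000.
ρ(T) = max|λ| = 1.5897; 1.5897 > 1 ⇒ diverges.

no, ρ = 1.5897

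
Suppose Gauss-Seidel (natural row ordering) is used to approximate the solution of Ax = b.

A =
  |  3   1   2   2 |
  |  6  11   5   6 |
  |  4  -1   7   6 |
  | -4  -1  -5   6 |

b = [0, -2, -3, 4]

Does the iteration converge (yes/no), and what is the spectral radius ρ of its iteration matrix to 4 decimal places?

yes, ρ = 0.9490

Split A = D + L + U, D = diag(3, 11, 7, 6).
T_GS = -(D+L)⁻¹U: row 0 first, T[0,1] = -(1)/(3) = -0.3333; later rows by forward substitution.
  T[0,:] = [+0.0000, -0.3333, -0.6667, -0.6667]
  T[1,:] = [+0.0000, +0.1818, -0.0909, -0.1818]
  T[2,:] = [+0.0000, +0.2165, +0.3680, -0.5022]
  T[3,:] = [+0.0000, -0.0115, -0.1530, -0.8932]
|λ(T)| sorted: 0.9490, 0.3236, 0.2819, 0.0000.
ρ(T) = max|λ| = 0.9490; 0.9490 < 1, so it converges for any x₀.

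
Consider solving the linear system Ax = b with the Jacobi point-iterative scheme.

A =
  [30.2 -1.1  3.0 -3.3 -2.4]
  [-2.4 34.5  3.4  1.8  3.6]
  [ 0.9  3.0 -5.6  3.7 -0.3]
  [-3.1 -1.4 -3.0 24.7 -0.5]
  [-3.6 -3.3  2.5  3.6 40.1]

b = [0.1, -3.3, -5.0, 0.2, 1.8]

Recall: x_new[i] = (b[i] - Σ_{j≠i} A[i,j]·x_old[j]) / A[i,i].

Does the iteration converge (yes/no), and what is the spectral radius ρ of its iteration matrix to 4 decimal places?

yes, ρ = 0.3046

Write A = D+L+U with D = diag(30.2, 34.5, -5.6, 24.7, 40.1).
Jacobi: T = -D⁻¹(L+U), T[3,4] = -(-0.5)/(24.7) = +0.0202; T[3,3] = 0.
  T[0,:] = [+0.0000, +0.0364, -0.0993, +0.1093, +0.0795]
  T[1,:] = [+0.0696, +0.0000, -0.0986, -0.0522, -0.1043]
  T[2,:] = [+0.1607, +0.5357, +0.0000, +0.6607, -0.0536]
  T[3,:] = [+0.1255, +0.0567, +0.1215, +0.0000, +0.0202]
  T[4,:] = [+0.0898, +0.0823, -0.0623, -0.0898, +0.0000]
eigenvalue magnitudes: 0.3046, 0.2066, 0.2066, 0.1435, 0.1435.
spectral radius ρ = 0.3046; 0.3046 < 1 ⇒ converges.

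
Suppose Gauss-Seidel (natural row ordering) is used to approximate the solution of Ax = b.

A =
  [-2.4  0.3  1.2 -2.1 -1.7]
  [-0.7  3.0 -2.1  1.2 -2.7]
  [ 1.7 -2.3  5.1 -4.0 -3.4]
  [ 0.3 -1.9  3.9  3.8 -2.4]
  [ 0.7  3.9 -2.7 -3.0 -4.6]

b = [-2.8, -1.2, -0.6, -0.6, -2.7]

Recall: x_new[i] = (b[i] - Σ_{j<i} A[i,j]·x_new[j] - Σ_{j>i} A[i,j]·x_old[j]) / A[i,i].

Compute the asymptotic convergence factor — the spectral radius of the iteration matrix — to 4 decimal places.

1.3750

A = D + L + U where D = diag(-2.4, 3, 5.1, 3.8, -4.6).
T_GS = -(D+L)⁻¹U: row 0 first, T[0,2] = -(1.2)/(-2.4) = +0.5000; later rows by forward substitution.
  T[0,:] = [+0.0000, +0.1250, +0.5000, -0.8750, -0.7083]
  T[1,:] = [+0.0000, +0.0292, +0.8167, -0.6042, +0.7347]
  T[2,:] = [+0.0000, -0.0285, +0.2016, +0.8035, +1.2341]
  T[3,:] = [+0.0000, +0.0340, +0.1619, -1.0577, -0.2117]
  T[4,:] = [+0.0000, +0.0383, +0.5445, -0.4272, -0.0712]
|λ(T)| sorted: 1.3750, 0.9186, 0.4295, 0.0122, 0.0000.
ρ = 1.3750; 1.3750 > 1, so it fails to converge.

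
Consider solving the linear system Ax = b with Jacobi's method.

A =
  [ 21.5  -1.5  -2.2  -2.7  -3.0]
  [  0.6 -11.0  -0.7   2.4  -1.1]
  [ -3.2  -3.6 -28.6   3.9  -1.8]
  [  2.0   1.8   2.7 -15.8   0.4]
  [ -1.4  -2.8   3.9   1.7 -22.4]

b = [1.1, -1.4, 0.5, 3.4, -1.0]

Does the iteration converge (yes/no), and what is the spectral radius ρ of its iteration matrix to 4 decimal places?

Write A = D+L+U with D = diag(21.5, -11, -28.6, -15.8, -22.4).
T_J = -D⁻¹(L+U): T[0,3] = -(-2.7)/(21.5) = +0.1256; T[0,0] = 0.
  T[0,:] = [+0.0000 +0.0698 +0.1023 +0.1256 +0.1395]
  T[1,:] = [+0.0545 +0.0000 -0.0636 +0.2182 -0.1000]
  T[2,:] = [-0.1119 -0.1259 +0.0000 +0.1364 -0.0629]
  T[3,:] = [+0.1266 +0.1139 +0.1709 +0.0000 +0.0253]
  T[4,:] = [-0.0625 -0.1250 +0.1741 +0.0759 +0.0000]
moduli |λ_i(T)| = 0.2666, 0.1745, 0.1273, 0.1273, 0.1039.
ρ = 0.2666; 0.2666 < 1 ⇒ converges.

yes, ρ = 0.2666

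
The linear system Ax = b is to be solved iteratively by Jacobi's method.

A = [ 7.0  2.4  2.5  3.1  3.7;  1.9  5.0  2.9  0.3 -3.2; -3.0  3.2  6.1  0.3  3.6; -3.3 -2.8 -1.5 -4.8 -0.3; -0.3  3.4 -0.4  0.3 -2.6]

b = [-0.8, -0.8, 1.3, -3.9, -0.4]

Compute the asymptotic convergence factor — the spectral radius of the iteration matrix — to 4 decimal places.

A = D + L + U where D = diag(7, 5, 6.1, -4.8, -2.6).
Jacobi T = -D⁻¹(L+U): T[3,2] = -(-1.5)/(-4.8) = -0.3125; T[3,3] = 0.
  T[0,:] = [+0.0000, -0.3429, -0.3571, -0.4429, -0.5286]
  T[1,:] = [-0.3800, +0.0000, -0.5800, -0.0600, +0.6400]
  T[2,:] = [+0.4918, -0.5246, +0.0000, -0.0492, -0.5902]
  T[3,:] = [-0.6875, -0.5833, -0.3125, +0.0000, -0.0625]
  T[4,:] = [-0.1154, +1.3077, -0.1538, +0.1154, +0.0000]
eigenvalue magnitudes: 1.3945, 0.6976, 0.6328, 0.6328, 0.4631.
ρ(T) = max|λ| = 1.3945; 1.3945 > 1, so it fails to converge.

1.3945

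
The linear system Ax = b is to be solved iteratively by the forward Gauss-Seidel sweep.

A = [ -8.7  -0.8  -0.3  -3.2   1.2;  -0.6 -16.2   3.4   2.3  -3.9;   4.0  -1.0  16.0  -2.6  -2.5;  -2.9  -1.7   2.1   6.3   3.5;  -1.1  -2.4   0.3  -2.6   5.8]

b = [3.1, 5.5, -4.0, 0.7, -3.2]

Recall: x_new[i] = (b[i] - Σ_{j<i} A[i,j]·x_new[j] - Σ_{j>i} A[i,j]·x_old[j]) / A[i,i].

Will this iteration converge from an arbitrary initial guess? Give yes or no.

yes

Write A = D+L+U with D = diag(-8.7, -16.2, 16, 6.3, 5.8).
Gauss-Seidel: T = -(D+L)⁻¹U, row 0 first, T[0,3] = -(-3.2)/(-8.7) = -0.3678; later rows by forward substitution.
  T[0,:] = [+0.0000  -0.0920  -0.0345  -0.3678  +0.1379]
  T[1,:] = [+0.0000  +0.0034  +0.2112  +0.1556  -0.2458]
  T[2,:] = [+0.0000  +0.0232  +0.0218  +0.2642  +0.1064]
  T[3,:] = [+0.0000  -0.0491  +0.0338  -0.2154  -0.5939]
  T[4,:] = [+0.0000  -0.0393  +0.0949  -0.1156  -0.3473]
moduli |λ_i(T)| = 0.6188, 0.1217, 0.1217, 0.0360, 0.0000.
ρ = 0.6188; 0.6188 < 1: convergent.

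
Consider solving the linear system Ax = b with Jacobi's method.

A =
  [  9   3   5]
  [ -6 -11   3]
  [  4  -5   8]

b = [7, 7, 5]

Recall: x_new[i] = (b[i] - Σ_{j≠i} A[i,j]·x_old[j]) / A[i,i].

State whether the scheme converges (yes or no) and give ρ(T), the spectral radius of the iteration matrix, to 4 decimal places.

Let D = diag(9, -11, 8); L, U the strict triangles.
Jacobi: T = -D⁻¹(L+U), T[2,1] = -(-5)/(8) = +0.6250; T[2,2] = 0.
  T[0,:] = [+0.0000 -0.3333 -0.5556]
  T[1,:] = [-0.5455 +0.0000 +0.2727]
  T[2,:] = [-0.5000 +0.6250 +0.0000]
eigenvalue magnitudes: 0.9383, 0.5003, 0.5003.
ρ(T) = max|λ| = 0.9383; 0.9383 < 1: convergent.

yes, ρ = 0.9383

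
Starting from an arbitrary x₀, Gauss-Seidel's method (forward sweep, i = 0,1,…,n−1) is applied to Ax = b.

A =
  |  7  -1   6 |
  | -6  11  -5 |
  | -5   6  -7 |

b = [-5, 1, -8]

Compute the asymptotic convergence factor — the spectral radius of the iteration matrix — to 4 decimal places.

Let D = diag(7, 11, -7); L, U the strict triangles.
GS T = -(D+L)⁻¹U: row 0 first, T[0,2] = -(6)/(7) = -0.8571; later rows by forward substitution.
  T[0,:] = [+0.0000  +0.1429  -0.8571]
  T[1,:] = [+0.0000  +0.0779  -0.0130]
  T[2,:] = [+0.0000  -0.0353  +0.6011]
eigenvalue magnitudes: 0.6020, 0.0770, 0.0000.
ρ(T) = max|λ| = 0.6020; 0.6020 < 1 ⇒ converges.

0.6020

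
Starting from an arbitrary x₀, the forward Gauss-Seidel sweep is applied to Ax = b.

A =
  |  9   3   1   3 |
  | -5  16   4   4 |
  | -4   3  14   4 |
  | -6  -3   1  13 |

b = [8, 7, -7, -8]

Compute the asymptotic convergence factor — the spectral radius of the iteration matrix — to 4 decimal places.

0.5266

Let D = diag(9, 16, 14, 13); L, U the strict triangles.
Gauss-Seidel: T = -(D+L)⁻¹U, row 0 first, T[0,1] = -(3)/(9) = -0.3333; later rows by forward substitution.
  T[0,:] = [+0.0000  -0.3333  -0.1111  -0.3333]
  T[1,:] = [+0.0000  -0.1042  -0.2847  -0.3542]
  T[2,:] = [+0.0000  -0.0729  +0.0293  -0.3051]
  T[3,:] = [+0.0000  -0.1723  -0.1192  -0.2121]
moduli |λ_i(T)| = 0.5266, 0.1445, 0.1445, 0.0000.
ρ = 0.5266; 0.5266 < 1, so it converges for any x₀.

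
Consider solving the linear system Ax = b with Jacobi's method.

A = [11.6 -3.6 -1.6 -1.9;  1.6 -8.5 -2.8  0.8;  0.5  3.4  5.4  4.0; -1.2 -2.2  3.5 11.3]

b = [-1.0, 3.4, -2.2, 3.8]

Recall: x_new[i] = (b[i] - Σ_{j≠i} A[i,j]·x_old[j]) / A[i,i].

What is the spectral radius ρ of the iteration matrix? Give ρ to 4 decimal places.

A = D + L + U where D = diag(11.6, -8.5, 5.4, 11.3).
Jacobi: T = -D⁻¹(L+U), T[1,3] = -(0.8)/(-8.5) = +0.0941; T[1,1] = 0.
  T[0,:] = [+0.0000  +0.3103  +0.1379  +0.1638]
  T[1,:] = [+0.1882  +0.0000  -0.3294  +0.0941]
  T[2,:] = [-0.0926  -0.6296  +0.0000  -0.7407]
  T[3,:] = [+0.1062  +0.1947  -0.3097  +0.0000]
|roots of det(T-λI)|: 0.7678, 0.6385, 0.1889, 0.0596.
spectral radius ρ = 0.7678; 0.7678 < 1 ⇒ converges.

0.7678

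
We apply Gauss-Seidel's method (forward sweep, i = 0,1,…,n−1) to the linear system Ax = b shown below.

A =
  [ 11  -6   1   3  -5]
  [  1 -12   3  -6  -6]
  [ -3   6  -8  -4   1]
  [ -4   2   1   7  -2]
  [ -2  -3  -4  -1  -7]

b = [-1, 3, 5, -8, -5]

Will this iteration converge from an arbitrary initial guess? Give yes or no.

yes

Let D = diag(11, -12, -8, 7, -7); L, U the strict triangles.
Gauss-Seidel: T = -(D+L)⁻¹U, row 0 first, T[0,3] = -(3)/(11) = -0.2727; later rows by forward substitution.
  T[0,:] = [+0.0000 +0.5455 -0.0909 -0.2727 +0.4545]
  T[1,:] = [+0.0000 +0.0455 +0.2424 -0.5227 -0.4621]
  T[2,:] = [+0.0000 -0.1705 +0.2159 -0.7898 -0.3920]
  T[3,:] = [+0.0000 +0.3231 -0.1521 +0.1063 +0.7335]
  T[4,:] = [+0.0000 -0.1241 -0.1796 +0.7381 +0.1874]
|eigenvalues of T|: 0.9464, 0.5837, 0.1004, 0.1004, 0.0000.
ρ(T) = max|λ| = 0.9464; 0.9464 < 1: convergent.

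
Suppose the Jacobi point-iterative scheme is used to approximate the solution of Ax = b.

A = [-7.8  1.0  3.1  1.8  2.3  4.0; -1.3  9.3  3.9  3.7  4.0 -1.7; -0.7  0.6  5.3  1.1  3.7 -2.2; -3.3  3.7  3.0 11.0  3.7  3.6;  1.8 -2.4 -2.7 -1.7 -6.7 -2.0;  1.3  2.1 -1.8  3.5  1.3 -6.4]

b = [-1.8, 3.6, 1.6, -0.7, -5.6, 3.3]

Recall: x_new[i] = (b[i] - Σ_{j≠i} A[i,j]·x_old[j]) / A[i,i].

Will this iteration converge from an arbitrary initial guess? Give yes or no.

no

Write A = D+L+U with D = diag(-7.8, 9.3, 5.3, 11, -6.7, -6.4).
Jacobi: T = -D⁻¹(L+U), T[0,5] = -(4)/(-7.8) = +0.5128; T[0,0] = 0.
  T[0,:] = [+0.0000  +0.1282  +0.3974  +0.2308  +0.2949  +0.5128]
  T[1,:] = [+0.1398  +0.0000  -0.4194  -0.3978  -0.4301  +0.1828]
  T[2,:] = [+0.1321  -0.1132  +0.0000  -0.2075  -0.6981  +0.4151]
  T[3,:] = [+0.3000  -0.3364  -0.2727  +0.0000  -0.3364  -0.3273]
  T[4,:] = [+0.2687  -0.3582  -0.4030  -0.2537  +0.0000  -0.2985]
  T[5,:] = [+0.2031  +0.3281  -0.2812  +0.5469  +0.2031  +0.0000]
eigenvalue magnitudes: 1.1805, 0.4343, 0.4198, 0.4198, 0.1454, 0.1454.
ρ(T) = max|λ| = 1.1805; 1.1805 > 1, so it fails to converge.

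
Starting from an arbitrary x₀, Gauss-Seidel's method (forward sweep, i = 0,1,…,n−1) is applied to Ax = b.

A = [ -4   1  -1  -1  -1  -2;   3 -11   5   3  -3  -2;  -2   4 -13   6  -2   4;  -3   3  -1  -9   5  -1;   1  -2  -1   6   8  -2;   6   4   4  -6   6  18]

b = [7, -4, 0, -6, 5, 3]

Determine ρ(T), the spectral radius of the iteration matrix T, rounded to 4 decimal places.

Let D = diag(-4, -11, -13, -9, 8, 18); L, U the strict triangles.
GS T = -(D+L)⁻¹U: row 0 first, T[0,5] = -(-2)/(-4) = -0.5000; later rows by forward substitution.
  T[0,:] = [+0.0000  +0.2500  -0.2500  -0.2500  -0.2500  -0.5000]
  T[1,:] = [+0.0000  +0.0682  +0.3864  +0.2045  -0.3409  -0.3182]
  T[2,:] = [+0.0000  -0.0175  +0.1573  +0.5629  -0.2203  +0.2867]
  T[3,:] = [+0.0000  -0.0587  +0.1946  +0.0890  +0.5497  -0.0824]
  T[4,:] = [+0.0000  +0.0276  +0.0015  +0.0860  -0.4938  +0.3306]
  T[5,:] = [+0.0000  -0.1234  +0.0269  -0.0862  +0.5559  +0.0360]
|roots of det(T-λI)|: 0.8273, 0.4540, 0.4540, 0.1193, 0.1193, 0.0000.
spectral radius ρ = 0.8273; 0.8273 < 1, so it converges for any x₀.

0.8273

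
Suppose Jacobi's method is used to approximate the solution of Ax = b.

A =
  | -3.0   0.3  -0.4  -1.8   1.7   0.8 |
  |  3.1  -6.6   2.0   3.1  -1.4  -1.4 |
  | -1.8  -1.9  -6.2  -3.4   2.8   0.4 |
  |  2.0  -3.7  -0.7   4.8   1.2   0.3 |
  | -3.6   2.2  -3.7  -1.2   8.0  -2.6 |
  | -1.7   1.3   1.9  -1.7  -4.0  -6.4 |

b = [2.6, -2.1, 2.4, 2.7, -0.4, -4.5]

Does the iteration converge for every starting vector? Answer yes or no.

no

Split A = D + L + U, D = diag(-3, -6.6, -6.2, 4.8, 8, -6.4).
T_J = -D⁻¹(L+U): T[1,4] = -(-1.4)/(-6.6) = -0.2121; T[1,1] = 0.
  T[0,:] = [+0.0000 +0.1000 -0.1333 -0.6000 +0.5667 +0.2667]
  T[1,:] = [+0.4697 +0.0000 +0.3030 +0.4697 -0.2121 -0.2121]
  T[2,:] = [-0.2903 -0.3065 +0.0000 -0.5484 +0.4516 +0.0645]
  T[3,:] = [-0.4167 +0.7708 +0.1458 +0.0000 -0.2500 -0.0625]
  T[4,:] = [+0.4500 -0.2750 +0.4625 +0.1500 +0.0000 +0.3250]
  T[5,:] = [-0.2656 +0.2031 +0.2969 -0.2656 -0.6250 +0.0000]
moduli |λ_i(T)| = 1.1945, 0.6357, 0.6357, 0.5269, 0.5269, 0.2913.
ρ = 1.1945; 1.1945 > 1: divergent.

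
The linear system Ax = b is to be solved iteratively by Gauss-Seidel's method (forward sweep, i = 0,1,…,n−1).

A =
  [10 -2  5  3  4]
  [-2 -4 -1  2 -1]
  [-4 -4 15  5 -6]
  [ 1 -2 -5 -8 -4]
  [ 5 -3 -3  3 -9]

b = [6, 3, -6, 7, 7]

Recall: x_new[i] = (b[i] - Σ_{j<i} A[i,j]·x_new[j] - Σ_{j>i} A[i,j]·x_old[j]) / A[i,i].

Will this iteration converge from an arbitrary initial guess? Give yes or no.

yes

Write A = D+L+U with D = diag(10, -4, 15, -8, -9).
T_GS = -(D+L)⁻¹U: row 0 first, T[0,2] = -(5)/(10) = -0.5000; later rows by forward substitution.
  T[0,:] = [+0.0000  +0.2000  -0.5000  -0.3000  -0.4000]
  T[1,:] = [+0.0000  -0.1000  +0.0000  +0.6500  -0.0500]
  T[2,:] = [+0.0000  +0.0267  -0.1333  -0.2400  +0.2800]
  T[3,:] = [+0.0000  +0.0333  +0.0208  -0.0500  -0.7125]
  T[4,:] = [+0.0000  +0.1467  -0.2264  -0.3200  -0.5364]
moduli |λ_i(T)| = 0.8945, 0.2812, 0.2812, 0.0654, 0.0000.
ρ(T) = max|λ| = 0.8945; 0.8945 < 1 ⇒ converges.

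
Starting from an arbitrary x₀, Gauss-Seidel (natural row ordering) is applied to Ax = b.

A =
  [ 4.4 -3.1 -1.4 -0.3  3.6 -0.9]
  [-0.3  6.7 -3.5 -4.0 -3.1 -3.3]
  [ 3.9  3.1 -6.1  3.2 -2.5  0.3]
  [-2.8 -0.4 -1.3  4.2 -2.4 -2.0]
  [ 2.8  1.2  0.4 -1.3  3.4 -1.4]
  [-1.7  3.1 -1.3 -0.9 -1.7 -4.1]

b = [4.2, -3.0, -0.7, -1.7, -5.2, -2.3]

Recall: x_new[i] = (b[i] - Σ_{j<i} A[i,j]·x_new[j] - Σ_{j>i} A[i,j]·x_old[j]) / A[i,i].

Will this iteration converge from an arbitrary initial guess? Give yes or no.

no

Split A = D + L + U, D = diag(4.4, 6.7, -6.1, 4.2, 3.4, -4.1).
GS T = -(D+L)⁻¹U: row 0 first, T[0,2] = -(-1.4)/(4.4) = +0.3182; later rows by forward substitution.
  T[0,:] = [+0.0000  +0.7045  +0.3182  +0.0682  -0.8182  +0.2045]
  T[1,:] = [+0.0000  +0.0315  +0.5366  +0.6001  +0.4261  +0.5017]
  T[2,:] = [+0.0000  +0.4665  +0.4761  +0.8731  -0.7164  +0.4349]
  T[3,:] = [+0.0000  +0.6171  +0.4106  +0.3729  -0.1552  +0.7950]
  T[4,:] = [+0.0000  -0.4103  -0.3505  -0.2281  +0.5484  +0.3190]
  T[5,:] = [+0.0000  -0.3815  +0.1780  +0.1613  +0.6952  -0.1502]
eigenvalue magnitudes: 1.4543, 0.8440, 0.6568, 0.2791, 0.0837, 0.0000.
ρ(T) = max|λ| = 1.4543; 1.4543 > 1: divergent.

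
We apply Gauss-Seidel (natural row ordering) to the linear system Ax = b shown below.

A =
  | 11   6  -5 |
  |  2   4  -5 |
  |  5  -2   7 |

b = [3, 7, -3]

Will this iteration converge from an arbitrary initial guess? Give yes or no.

yes

Diagonal D = diag(11, 4, 7); L, U strict lower/upper.
T_GS = -(D+L)⁻¹U: row 0 first, T[0,2] = -(-5)/(11) = +0.4545; later rows by forward substitution.
  T[0,:] = [+0.0000, -0.5455, +0.4545]
  T[1,:] = [+0.0000, +0.2727, +1.0227]
  T[2,:] = [+0.0000, +0.4675, -0.0325]
eigenvalue magnitudes: 0.8283, 0.5880, 0.0000.
ρ(T) = max|λ| = 0.8283; 0.8283 < 1: convergent.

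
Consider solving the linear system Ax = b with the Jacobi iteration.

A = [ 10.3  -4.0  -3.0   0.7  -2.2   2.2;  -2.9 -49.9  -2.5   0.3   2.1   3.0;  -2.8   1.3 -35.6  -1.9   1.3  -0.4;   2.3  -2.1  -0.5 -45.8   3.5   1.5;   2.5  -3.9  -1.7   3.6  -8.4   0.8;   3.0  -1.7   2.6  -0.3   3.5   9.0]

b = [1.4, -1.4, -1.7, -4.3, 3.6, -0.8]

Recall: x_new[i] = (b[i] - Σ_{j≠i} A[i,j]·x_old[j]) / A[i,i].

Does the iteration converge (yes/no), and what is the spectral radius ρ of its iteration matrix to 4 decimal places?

Let D = diag(10.3, -49.9, -35.6, -45.8, -8.4, 9); L, U the strict triangles.
T_J = -D⁻¹(L+U): T[3,2] = -(-0.5)/(-45.8) = -0.0109; T[3,3] = 0.
  T[0,:] = [+0.0000  +0.3883  +0.2913  -0.0680  +0.2136  -0.2136]
  T[1,:] = [-0.0581  +0.0000  -0.0501  +0.0060  +0.0421  +0.0601]
  T[2,:] = [-0.0787  +0.0365  +0.0000  -0.0534  +0.0365  -0.0112]
  T[3,:] = [+0.0502  -0.0459  -0.0109  +0.0000  +0.0764  +0.0328]
  T[4,:] = [+0.2976  -0.4643  -0.2024  +0.4286  +0.0000  +0.0952]
  T[5,:] = [-0.3333  +0.1889  -0.2889  +0.0333  -0.3889  +0.0000]
|λ(T)| sorted: 0.4066, 0.2657, 0.2657, 0.1469, 0.0781, 0.0489.
ρ(T) = max|λ| = 0.4066; 0.4066 < 1, so it converges for any x₀.

yes, ρ = 0.4066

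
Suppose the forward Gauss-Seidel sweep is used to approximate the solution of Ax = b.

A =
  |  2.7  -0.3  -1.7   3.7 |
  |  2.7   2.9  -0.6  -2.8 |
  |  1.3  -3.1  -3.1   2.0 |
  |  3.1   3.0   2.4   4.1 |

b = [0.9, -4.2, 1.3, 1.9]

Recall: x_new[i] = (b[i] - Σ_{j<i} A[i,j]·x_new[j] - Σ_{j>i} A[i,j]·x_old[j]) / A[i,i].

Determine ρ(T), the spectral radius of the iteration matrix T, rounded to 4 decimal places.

1.6231

Diagonal D = diag(2.7, 2.9, -3.1, 4.1); L, U strict lower/upper.
GS T = -(D+L)⁻¹U: row 0 first, T[0,1] = -(-0.3)/(2.7) = +0.1111; later rows by forward substitution.
  T[0,:] = [+0.0000  +0.1111  +0.6296  -1.3704]
  T[1,:] = [+0.0000  -0.1034  -0.3793  +2.2414]
  T[2,:] = [+0.0000  +0.1500  +0.6433  -2.1709]
  T[3,:] = [+0.0000  -0.0961  -0.5751  +0.6669]
|roots of det(T-λI)|: 1.6231, 0.4323, 0.0160, 0.0000.
ρ = 1.6231; 1.6231 > 1, so it fails to converge.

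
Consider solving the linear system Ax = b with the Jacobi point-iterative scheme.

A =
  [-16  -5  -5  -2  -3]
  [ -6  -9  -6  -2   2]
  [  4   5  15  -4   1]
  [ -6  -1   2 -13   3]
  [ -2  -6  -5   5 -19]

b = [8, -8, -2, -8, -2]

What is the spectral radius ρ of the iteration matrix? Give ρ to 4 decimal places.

Let D = diag(-16, -9, 15, -13, -19); L, U the strict triangles.
T_J = -D⁻¹(L+U): T[4,0] = -(-2)/(-19) = -0.1053; T[4,4] = 0.
  T[0,:] = [+0.0000, -0.3125, -0.3125, -0.1250, -0.1875]
  T[1,:] = [-0.6667, +0.0000, -0.6667, -0.2222, +0.2222]
  T[2,:] = [-0.2667, -0.3333, +0.0000, +0.2667, -0.0667]
  T[3,:] = [-0.4615, -0.0769, +0.1538, +0.0000, +0.2308]
  T[4,:] = [-0.1053, -0.3158, -0.2632, +0.2632, +0.0000]
eigenvalue magnitudes: 0.8401, 0.5895, 0.3806, 0.2978, 0.1679.
spectral radius ρ = 0.8401; 0.8401 < 1: convergent.

0.8401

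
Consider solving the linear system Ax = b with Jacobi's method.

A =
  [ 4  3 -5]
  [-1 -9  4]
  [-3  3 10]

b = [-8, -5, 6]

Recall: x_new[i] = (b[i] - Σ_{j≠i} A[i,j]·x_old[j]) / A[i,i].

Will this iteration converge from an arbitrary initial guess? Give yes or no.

yes

Split A = D + L + U, D = diag(4, -9, 10).
Jacobi: T = -D⁻¹(L+U), T[2,0] = -(-3)/(10) = +0.3000; T[2,2] = 0.
  T[0,:] = [+0.0000, -0.7500, +1.2500]
  T[1,:] = [-0.1111, +0.0000, +0.4444]
  T[2,:] = [+0.3000, -0.3000, +0.0000]
eigenvalue magnitudes: 0.6446, 0.4380, 0.2066.
spectral radius ρ = 0.6446; 0.6446 < 1, so it converges for any x₀.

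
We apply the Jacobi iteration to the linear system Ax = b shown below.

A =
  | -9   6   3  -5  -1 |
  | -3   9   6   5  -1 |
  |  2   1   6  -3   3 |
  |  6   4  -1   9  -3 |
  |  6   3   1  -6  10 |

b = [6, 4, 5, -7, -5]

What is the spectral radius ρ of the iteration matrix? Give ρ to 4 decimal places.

1.2610

A = D + L + U where D = diag(-9, 9, 6, 9, 10).
T_J = -D⁻¹(L+U): T[2,4] = -(3)/(6) = -0.5000; T[2,2] = 0.
  T[0,:] = [+0.0000 +0.6667 +0.3333 -0.5556 -0.1111]
  T[1,:] = [+0.3333 +0.0000 -0.6667 -0.5556 +0.1111]
  T[2,:] = [-0.3333 -0.1667 +0.0000 +0.5000 -0.5000]
  T[3,:] = [-0.6667 -0.4444 +0.1111 +0.0000 +0.3333]
  T[4,:] = [-0.6000 -0.3000 -0.1000 +0.6000 +0.0000]
moduli |λ_i(T)| = 1.2610, 0.6996, 0.5796, 0.5796, 0.3483.
ρ(T) = max|λ| = 1.2610; 1.2610 > 1: divergent.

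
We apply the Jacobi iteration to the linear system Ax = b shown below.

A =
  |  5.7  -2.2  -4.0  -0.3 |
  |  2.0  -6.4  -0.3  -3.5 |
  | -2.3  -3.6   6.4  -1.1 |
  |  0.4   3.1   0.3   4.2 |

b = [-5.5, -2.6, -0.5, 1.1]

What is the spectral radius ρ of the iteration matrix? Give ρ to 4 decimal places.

0.8712

Diagonal D = diag(5.7, -6.4, 6.4, 4.2); L, U strict lower/upper.
Jacobi T = -D⁻¹(L+U): T[2,1] = -(-3.6)/(6.4) = +0.5625; T[2,2] = 0.
  T[0,:] = [+0.0000 +0.3860 +0.7018 +0.0526]
  T[1,:] = [+0.3125 +0.0000 -0.0469 -0.5469]
  T[2,:] = [+0.3594 +0.5625 +0.0000 +0.1719]
  T[3,:] = [-0.0952 -0.7381 -0.0714 +0.0000]
moduli |λ_i(T)| = 0.8712, 0.6200, 0.6200, 0.3046.
ρ = 0.8712; 0.8712 < 1, so it converges for any x₀.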